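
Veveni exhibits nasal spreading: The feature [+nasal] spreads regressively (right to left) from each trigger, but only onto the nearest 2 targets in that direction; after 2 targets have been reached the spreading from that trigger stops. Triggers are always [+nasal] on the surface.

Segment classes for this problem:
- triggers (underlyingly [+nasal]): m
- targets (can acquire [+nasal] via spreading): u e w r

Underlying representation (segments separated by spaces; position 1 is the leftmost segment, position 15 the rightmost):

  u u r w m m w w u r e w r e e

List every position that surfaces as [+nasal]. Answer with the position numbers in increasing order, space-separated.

3 4 5 6

From /m/ at 5 leftward: 4 /w/ → [+nasal]; 3 /r/ → [+nasal]; bound reached.
From /m/ at 6 leftward: 5 /m/ is itself a trigger — this domain ends here.
Targets with no active source: positions 1 2 7 8 9 10 11 12 13 14 15 stay [-nasal].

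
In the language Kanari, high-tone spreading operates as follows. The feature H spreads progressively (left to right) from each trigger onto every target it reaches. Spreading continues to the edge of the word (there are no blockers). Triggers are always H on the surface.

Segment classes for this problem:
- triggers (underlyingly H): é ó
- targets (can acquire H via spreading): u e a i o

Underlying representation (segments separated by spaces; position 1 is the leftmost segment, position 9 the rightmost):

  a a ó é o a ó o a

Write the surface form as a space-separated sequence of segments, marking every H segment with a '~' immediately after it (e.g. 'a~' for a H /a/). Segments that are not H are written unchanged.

a a ó~ é~ o~ a~ ó~ o~ a~

From /ó/ at 3 rightward: 4 /é/ is itself a trigger — this domain ends here.
From /é/ at 4 rightward: 5 /o/ → H; 6 /a/ → H; 7 /ó/ is itself a trigger — this domain ends here.
From /ó/ at 7 rightward: 8 /o/ → H; 9 /a/ → H; word edge.
Targets with no active source: positions 1 2 stay [-high tone].
H positions on the surface: 3 4 5 6 7 8 9.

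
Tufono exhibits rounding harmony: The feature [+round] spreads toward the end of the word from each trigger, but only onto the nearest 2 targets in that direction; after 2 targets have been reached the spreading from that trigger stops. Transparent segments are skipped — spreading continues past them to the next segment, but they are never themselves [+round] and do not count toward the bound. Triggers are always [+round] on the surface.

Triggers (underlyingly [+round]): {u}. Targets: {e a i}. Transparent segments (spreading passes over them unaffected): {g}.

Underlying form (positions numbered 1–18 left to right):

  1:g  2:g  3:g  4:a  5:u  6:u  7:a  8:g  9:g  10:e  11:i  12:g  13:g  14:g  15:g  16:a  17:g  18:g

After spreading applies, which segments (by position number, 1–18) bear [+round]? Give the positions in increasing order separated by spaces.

From /u/ at 5 rightward: 6 /u/ is itself a trigger — this domain ends here.
From /u/ at 6 rightward: 7 /a/ → [+round]; 8 /g/ transparent; 9 /g/ transparent; 10 /e/ → [+round]; bound reached.
Targets with no active source: positions 4 11 16 stay [-round].

5 6 7 10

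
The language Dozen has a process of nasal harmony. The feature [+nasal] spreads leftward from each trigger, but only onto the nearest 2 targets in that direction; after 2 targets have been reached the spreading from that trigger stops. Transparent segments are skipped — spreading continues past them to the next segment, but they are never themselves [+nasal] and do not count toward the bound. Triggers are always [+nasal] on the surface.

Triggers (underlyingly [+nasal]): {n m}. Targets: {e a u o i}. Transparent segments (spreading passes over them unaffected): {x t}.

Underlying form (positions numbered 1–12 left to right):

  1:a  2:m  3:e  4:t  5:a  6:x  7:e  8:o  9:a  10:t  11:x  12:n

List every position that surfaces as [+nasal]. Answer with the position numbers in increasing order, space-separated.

1 2 8 9 12

From /m/ at 2 leftward: 1 /a/ → [+nasal]; word edge.
From /n/ at 12 leftward: 11 /x/ transparent; 10 /t/ transparent; 9 /a/ → [+nasal]; 8 /o/ → [+nasal]; bound reached.
Targets with no active source: positions 3 5 7 stay [-nasal].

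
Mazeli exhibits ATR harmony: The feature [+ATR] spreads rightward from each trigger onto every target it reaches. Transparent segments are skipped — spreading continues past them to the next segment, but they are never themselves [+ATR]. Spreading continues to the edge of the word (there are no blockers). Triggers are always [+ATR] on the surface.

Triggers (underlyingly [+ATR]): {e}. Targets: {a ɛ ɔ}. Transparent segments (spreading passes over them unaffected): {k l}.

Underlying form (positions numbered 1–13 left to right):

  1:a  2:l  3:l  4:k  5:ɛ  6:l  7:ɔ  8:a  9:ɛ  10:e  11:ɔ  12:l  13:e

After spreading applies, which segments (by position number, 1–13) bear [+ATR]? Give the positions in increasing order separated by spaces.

10 11 13

From /e/ at 10 rightward: 11 /ɔ/ → [+ATR]; 12 /l/ transparent; 13 /e/ is itself a trigger — this domain ends here.
From /e/ at 13 rightward: word edge.
Targets with no active source: positions 1 5 7 8 9 stay [-ATR].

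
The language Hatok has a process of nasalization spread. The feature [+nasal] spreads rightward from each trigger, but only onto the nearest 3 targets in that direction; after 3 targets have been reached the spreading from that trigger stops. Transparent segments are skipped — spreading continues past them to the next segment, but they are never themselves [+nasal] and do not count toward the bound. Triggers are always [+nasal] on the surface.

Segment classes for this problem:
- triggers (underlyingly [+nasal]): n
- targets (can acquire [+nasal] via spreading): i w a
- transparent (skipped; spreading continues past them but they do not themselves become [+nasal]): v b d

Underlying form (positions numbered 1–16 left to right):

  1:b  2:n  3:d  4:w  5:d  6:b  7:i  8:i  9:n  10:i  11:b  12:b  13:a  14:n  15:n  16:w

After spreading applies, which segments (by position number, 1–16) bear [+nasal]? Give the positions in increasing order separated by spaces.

From /n/ at 2 rightward: 3 /d/ transparent; 4 /w/ → [+nasal]; 5 /d/ transparent; 6 /b/ transparent; 7 /i/ → [+nasal]; 8 /i/ → [+nasal]; bound reached.
From /n/ at 9 rightward: 10 /i/ → [+nasal]; 11 /b/ transparent; 12 /b/ transparent; 13 /a/ → [+nasal]; 14 /n/ is itself a trigger — this domain ends here.
From /n/ at 14 rightward: 15 /n/ is itself a trigger — this domain ends here.
From /n/ at 15 rightward: 16 /w/ → [+nasal]; word edge.

2 4 7 8 9 10 13 14 15 16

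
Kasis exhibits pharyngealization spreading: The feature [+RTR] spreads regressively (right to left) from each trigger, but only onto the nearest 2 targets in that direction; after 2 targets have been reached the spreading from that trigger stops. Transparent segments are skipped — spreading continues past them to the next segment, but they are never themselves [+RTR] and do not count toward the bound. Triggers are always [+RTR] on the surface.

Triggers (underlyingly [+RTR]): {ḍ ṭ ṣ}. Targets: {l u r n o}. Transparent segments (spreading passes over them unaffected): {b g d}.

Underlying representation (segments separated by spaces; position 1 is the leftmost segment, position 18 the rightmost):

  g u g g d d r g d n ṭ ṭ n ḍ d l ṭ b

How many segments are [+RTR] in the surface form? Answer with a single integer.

8

From /ṭ/ at 11 leftward: 10 /n/ → [+RTR]; 9 /d/ transparent; 8 /g/ transparent; 7 /r/ → [+RTR]; bound reached.
From /ṭ/ at 12 leftward: 11 /ṭ/ is itself a trigger — this domain ends here.
From /ḍ/ at 14 leftward: 13 /n/ → [+RTR]; 12 /ṭ/ is itself a trigger — this domain ends here.
From /ṭ/ at 17 leftward: 16 /l/ → [+RTR]; 15 /d/ transparent; 14 /ḍ/ is itself a trigger — this domain ends here.
Target with no active source: position 2 stays [-emphatic].
[+RTR] positions on the surface: 7 10 11 12 13 14 16 17.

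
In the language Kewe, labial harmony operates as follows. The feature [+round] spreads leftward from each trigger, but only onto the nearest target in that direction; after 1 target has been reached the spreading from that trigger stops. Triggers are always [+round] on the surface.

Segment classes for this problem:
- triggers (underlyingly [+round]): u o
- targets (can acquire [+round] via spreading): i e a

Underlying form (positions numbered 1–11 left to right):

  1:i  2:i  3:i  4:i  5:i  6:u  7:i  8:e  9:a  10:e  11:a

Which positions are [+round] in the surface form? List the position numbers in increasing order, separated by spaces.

5 6

From /u/ at 6 leftward: 5 /i/ → [+round]; bound reached.
Targets with no active source: positions 1 2 3 4 7 8 9 10 11 stay [-round].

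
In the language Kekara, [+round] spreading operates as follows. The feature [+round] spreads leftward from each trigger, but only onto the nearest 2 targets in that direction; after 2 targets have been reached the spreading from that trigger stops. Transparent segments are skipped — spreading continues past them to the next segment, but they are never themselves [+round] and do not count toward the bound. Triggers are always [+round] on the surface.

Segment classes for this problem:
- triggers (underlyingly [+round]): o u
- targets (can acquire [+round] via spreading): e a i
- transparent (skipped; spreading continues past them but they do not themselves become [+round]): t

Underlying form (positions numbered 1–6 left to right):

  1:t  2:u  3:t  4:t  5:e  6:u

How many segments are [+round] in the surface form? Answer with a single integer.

From /u/ at 2 leftward: 1 /t/ transparent; word edge.
From /u/ at 6 leftward: 5 /e/ → [+round]; 4 /t/ transparent; 3 /t/ transparent; 2 /u/ is itself a trigger — this domain ends here.
[+round] positions on the surface: 2 5 6.

3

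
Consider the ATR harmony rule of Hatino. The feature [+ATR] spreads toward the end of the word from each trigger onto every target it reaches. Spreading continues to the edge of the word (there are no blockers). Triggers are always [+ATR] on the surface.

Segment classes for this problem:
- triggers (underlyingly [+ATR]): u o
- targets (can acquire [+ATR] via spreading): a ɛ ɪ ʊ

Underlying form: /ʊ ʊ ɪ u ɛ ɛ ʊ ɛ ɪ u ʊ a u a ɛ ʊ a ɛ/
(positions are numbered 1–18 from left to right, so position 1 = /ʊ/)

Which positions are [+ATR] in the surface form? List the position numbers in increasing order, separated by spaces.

From /u/ at 4 rightward: 5 /ɛ/ → [+ATR]; 6 /ɛ/ → [+ATR]; 7 /ʊ/ → [+ATR]; 8 /ɛ/ → [+ATR]; 9 /ɪ/ → [+ATR]; 10 /u/ is itself a trigger — this domain ends here.
From /u/ at 10 rightward: 11 /ʊ/ → [+ATR]; 12 /a/ → [+ATR]; 13 /u/ is itself a trigger — this domain ends here.
From /u/ at 13 rightward: 14 /a/ → [+ATR]; 15 /ɛ/ → [+ATR]; 16 /ʊ/ → [+ATR]; 17 /a/ → [+ATR]; 18 /ɛ/ → [+ATR]; word edge.
Targets with no active source: positions 1 2 3 stay [-ATR].

4 5 6 7 8 9 10 11 12 13 14 15 16 17 18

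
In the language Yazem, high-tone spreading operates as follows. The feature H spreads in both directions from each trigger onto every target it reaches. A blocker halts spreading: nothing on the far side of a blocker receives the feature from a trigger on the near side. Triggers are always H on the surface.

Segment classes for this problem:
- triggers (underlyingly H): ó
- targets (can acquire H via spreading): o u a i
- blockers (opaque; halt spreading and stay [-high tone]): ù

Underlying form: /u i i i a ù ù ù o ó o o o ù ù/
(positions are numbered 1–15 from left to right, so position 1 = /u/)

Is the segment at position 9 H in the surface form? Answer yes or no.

From /ó/ at 10 rightward: 11 /o/ → H; 12 /o/ → H; 13 /o/ → H; 14 /ù/ blocks.
From /ó/ at 10 leftward: 9 /o/ → H; 8 /ù/ blocks.
Targets with no active source: positions 1 2 3 4 5 stay [-high tone].
H positions on the surface: 9 10 11 12 13.

yes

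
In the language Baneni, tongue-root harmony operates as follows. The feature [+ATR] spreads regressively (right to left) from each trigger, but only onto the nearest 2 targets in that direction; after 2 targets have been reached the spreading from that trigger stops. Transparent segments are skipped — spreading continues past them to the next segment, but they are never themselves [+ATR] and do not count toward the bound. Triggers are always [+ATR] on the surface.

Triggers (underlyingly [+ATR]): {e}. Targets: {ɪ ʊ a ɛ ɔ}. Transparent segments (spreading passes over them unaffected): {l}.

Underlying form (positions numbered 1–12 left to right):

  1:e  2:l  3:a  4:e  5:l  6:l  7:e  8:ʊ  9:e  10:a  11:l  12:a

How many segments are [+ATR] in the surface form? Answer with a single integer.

From /e/ at 1 leftward: word edge.
From /e/ at 4 leftward: 3 /a/ → [+ATR]; 2 /l/ transparent; 1 /e/ is itself a trigger — this domain ends here.
From /e/ at 7 leftward: 6 /l/ transparent; 5 /l/ transparent; 4 /e/ is itself a trigger — this domain ends here.
From /e/ at 9 leftward: 8 /ʊ/ → [+ATR]; 7 /e/ is itself a trigger — this domain ends here.
Targets with no active source: positions 10 12 stay [-ATR].
[+ATR] positions on the surface: 1 3 4 7 8 9.

6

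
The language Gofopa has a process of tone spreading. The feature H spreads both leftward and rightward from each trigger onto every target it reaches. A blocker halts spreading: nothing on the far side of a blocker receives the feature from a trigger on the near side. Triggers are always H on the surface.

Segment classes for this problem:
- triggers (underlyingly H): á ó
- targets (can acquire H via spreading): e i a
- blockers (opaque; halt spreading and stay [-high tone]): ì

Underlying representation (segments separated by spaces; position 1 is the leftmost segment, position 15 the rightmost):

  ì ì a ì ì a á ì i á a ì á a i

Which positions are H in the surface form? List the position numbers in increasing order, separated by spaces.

6 7 9 10 11 13 14 15

From /á/ at 7 rightward: 8 /ì/ blocks.
From /á/ at 7 leftward: 6 /a/ → H; 5 /ì/ blocks.
From /á/ at 10 rightward: 11 /a/ → H; 12 /ì/ blocks.
From /á/ at 10 leftward: 9 /i/ → H; 8 /ì/ blocks.
From /á/ at 13 rightward: 14 /a/ → H; 15 /i/ → H; word edge.
From /á/ at 13 leftward: 12 /ì/ blocks.
Target with no active source: position 3 stays [-high tone].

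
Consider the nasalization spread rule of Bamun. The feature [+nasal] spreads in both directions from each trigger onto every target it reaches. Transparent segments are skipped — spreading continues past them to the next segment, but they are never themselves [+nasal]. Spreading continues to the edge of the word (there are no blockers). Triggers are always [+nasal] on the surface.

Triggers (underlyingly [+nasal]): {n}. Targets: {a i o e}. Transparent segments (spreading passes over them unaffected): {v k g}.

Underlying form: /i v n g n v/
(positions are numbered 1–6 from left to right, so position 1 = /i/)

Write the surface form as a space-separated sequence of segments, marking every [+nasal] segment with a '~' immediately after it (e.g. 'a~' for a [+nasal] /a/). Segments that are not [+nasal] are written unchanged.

i~ v n~ g n~ v

From /n/ at 3 rightward: 4 /g/ transparent; 5 /n/ is itself a trigger — this domain ends here.
From /n/ at 3 leftward: 2 /v/ transparent; 1 /i/ → [+nasal]; word edge.
From /n/ at 5 rightward: 6 /v/ transparent; word edge.
From /n/ at 5 leftward: 4 /g/ transparent; 3 /n/ is itself a trigger — this domain ends here.
[+nasal] positions on the surface: 1 3 5.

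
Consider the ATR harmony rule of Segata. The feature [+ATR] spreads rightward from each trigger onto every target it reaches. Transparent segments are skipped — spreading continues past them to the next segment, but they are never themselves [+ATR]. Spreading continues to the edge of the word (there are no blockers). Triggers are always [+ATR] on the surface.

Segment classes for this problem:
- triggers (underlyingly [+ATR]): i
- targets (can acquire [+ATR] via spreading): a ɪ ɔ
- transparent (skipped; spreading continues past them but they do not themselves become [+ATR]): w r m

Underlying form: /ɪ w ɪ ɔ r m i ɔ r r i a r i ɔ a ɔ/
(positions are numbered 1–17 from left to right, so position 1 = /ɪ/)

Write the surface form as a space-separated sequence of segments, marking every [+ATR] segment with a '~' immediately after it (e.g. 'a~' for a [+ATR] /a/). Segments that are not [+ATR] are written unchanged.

From /i/ at 7 rightward: 8 /ɔ/ → [+ATR]; 9 /r/ transparent; 10 /r/ transparent; 11 /i/ is itself a trigger — this domain ends here.
From /i/ at 11 rightward: 12 /a/ → [+ATR]; 13 /r/ transparent; 14 /i/ is itself a trigger — this domain ends here.
From /i/ at 14 rightward: 15 /ɔ/ → [+ATR]; 16 /a/ → [+ATR]; 17 /ɔ/ → [+ATR]; word edge.
Targets with no active source: positions 1 3 4 stay [-ATR].
[+ATR] positions on the surface: 7 8 11 12 14 15 16 17.

ɪ w ɪ ɔ r m i~ ɔ~ r r i~ a~ r i~ ɔ~ a~ ɔ~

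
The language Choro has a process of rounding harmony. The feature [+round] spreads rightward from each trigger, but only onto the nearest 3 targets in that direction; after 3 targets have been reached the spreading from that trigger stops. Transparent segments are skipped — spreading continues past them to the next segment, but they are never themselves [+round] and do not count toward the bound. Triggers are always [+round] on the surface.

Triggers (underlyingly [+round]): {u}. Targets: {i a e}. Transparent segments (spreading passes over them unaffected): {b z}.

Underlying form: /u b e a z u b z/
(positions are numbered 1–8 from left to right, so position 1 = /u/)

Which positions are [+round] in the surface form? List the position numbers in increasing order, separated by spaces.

From /u/ at 1 rightward: 2 /b/ transparent; 3 /e/ → [+round]; 4 /a/ → [+round]; 5 /z/ transparent; 6 /u/ is itself a trigger — this domain ends here.
From /u/ at 6 rightward: 7 /b/ transparent; 8 /z/ transparent; word edge.

1 3 4 6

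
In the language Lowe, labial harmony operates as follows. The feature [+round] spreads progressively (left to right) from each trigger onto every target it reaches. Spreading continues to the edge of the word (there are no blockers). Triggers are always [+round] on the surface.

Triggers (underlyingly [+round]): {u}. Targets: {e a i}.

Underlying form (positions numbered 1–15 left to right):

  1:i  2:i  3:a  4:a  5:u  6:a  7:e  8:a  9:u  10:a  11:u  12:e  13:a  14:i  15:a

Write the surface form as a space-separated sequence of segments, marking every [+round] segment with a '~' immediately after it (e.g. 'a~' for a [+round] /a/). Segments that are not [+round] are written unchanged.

i i a a u~ a~ e~ a~ u~ a~ u~ e~ a~ i~ a~

From /u/ at 5 rightward: 6 /a/ → [+round]; 7 /e/ → [+round]; 8 /a/ → [+round]; 9 /u/ is itself a trigger — this domain ends here.
From /u/ at 9 rightward: 10 /a/ → [+round]; 11 /u/ is itself a trigger — this domain ends here.
From /u/ at 11 rightward: 12 /e/ → [+round]; 13 /a/ → [+round]; 14 /i/ → [+round]; 15 /a/ → [+round]; word edge.
Targets with no active source: positions 1 2 3 4 stay [-round].
[+round] positions on the surface: 5 6 7 8 9 10 11 12 13 14 15.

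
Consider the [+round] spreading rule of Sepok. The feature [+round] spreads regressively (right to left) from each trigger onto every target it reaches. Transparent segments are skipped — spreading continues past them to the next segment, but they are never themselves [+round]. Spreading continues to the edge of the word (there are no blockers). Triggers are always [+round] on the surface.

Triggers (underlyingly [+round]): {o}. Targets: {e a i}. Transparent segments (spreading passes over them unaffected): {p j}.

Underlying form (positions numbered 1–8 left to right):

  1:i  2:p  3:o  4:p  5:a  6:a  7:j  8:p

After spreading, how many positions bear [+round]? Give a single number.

From /o/ at 3 leftward: 2 /p/ transparent; 1 /i/ → [+round]; word edge.
Targets with no active source: positions 5 6 stay [-round].
[+round] positions on the surface: 1 3.

2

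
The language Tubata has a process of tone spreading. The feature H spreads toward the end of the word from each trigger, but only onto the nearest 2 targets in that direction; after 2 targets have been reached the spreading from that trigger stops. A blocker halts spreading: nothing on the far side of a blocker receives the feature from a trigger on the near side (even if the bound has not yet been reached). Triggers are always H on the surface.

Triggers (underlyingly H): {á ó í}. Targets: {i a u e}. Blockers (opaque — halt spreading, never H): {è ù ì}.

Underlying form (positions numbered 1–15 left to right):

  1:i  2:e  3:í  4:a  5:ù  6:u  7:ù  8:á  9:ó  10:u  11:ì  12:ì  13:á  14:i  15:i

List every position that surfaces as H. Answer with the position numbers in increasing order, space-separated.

3 4 8 9 10 13 14 15

From /í/ at 3 rightward: 4 /a/ → H; 5 /ù/ blocks.
From /á/ at 8 rightward: 9 /ó/ is itself a trigger — this domain ends here.
From /ó/ at 9 rightward: 10 /u/ → H; 11 /ì/ blocks.
From /á/ at 13 rightward: 14 /i/ → H; 15 /i/ → H; bound reached.
Targets with no active source: positions 1 2 6 stay [-high tone].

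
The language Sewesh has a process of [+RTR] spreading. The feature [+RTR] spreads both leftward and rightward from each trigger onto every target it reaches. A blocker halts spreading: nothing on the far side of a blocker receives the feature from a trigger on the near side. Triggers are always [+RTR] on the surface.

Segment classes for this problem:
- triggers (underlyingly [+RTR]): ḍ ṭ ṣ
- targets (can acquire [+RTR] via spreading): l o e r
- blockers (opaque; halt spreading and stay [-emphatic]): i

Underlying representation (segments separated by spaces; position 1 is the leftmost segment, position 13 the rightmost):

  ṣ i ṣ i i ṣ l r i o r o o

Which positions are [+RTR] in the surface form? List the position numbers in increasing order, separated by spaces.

1 3 6 7 8

From /ṣ/ at 1 rightward: 2 /i/ blocks.
From /ṣ/ at 1 leftward: word edge.
From /ṣ/ at 3 rightward: 4 /i/ blocks.
From /ṣ/ at 3 leftward: 2 /i/ blocks.
From /ṣ/ at 6 rightward: 7 /l/ → [+RTR]; 8 /r/ → [+RTR]; 9 /i/ blocks.
From /ṣ/ at 6 leftward: 5 /i/ blocks.
Targets with no active source: positions 10 11 12 13 stay [-emphatic].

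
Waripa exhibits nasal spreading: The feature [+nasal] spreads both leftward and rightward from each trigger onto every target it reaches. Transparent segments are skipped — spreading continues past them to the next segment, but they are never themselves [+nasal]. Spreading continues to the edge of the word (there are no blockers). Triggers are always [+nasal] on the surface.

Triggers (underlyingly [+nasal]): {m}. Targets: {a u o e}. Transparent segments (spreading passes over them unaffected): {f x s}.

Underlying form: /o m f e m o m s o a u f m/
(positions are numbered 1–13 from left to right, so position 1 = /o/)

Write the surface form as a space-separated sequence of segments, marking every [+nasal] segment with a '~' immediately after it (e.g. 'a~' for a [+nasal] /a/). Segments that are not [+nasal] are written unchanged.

From /m/ at 2 rightward: 3 /f/ transparent; 4 /e/ → [+nasal]; 5 /m/ is itself a trigger — this domain ends here.
From /m/ at 2 leftward: 1 /o/ → [+nasal]; word edge.
From /m/ at 5 rightward: 6 /o/ → [+nasal]; 7 /m/ is itself a trigger — this domain ends here.
From /m/ at 5 leftward: 4 /e/ → [+nasal]; 3 /f/ transparent; 2 /m/ is itself a trigger — this domain ends here.
From /m/ at 7 rightward: 8 /s/ transparent; 9 /o/ → [+nasal]; 10 /a/ → [+nasal]; 11 /u/ → [+nasal]; 12 /f/ transparent; 13 /m/ is itself a trigger — this domain ends here.
From /m/ at 7 leftward: 6 /o/ → [+nasal]; 5 /m/ is itself a trigger — this domain ends here.
From /m/ at 13 rightward: word edge.
From /m/ at 13 leftward: 12 /f/ transparent; 11 /u/ → [+nasal]; 10 /a/ → [+nasal]; 9 /o/ → [+nasal]; 8 /s/ transparent; 7 /m/ is itself a trigger — this domain ends here.
[+nasal] positions on the surface: 1 2 4 5 6 7 9 10 11 13.

o~ m~ f e~ m~ o~ m~ s o~ a~ u~ f m~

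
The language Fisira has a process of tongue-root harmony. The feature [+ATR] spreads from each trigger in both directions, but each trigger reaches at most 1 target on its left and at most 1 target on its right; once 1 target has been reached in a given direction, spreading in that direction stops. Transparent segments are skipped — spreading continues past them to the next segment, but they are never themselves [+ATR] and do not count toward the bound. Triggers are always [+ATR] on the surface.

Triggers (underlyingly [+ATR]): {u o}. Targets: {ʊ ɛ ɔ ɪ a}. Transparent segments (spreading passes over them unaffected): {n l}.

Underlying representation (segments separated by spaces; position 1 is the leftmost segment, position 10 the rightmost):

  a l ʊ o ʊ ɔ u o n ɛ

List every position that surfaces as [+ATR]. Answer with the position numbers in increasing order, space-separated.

From /o/ at 4 rightward: 5 /ʊ/ → [+ATR]; bound reached.
From /o/ at 4 leftward: 3 /ʊ/ → [+ATR]; bound reached.
From /u/ at 7 rightward: 8 /o/ is itself a trigger — this domain ends here.
From /u/ at 7 leftward: 6 /ɔ/ → [+ATR]; bound reached.
From /o/ at 8 rightward: 9 /n/ transparent; 10 /ɛ/ → [+ATR]; bound reached.
From /o/ at 8 leftward: 7 /u/ is itself a trigger — this domain ends here.
Target with no active source: position 1 stays [-ATR].

3 4 5 6 7 8 10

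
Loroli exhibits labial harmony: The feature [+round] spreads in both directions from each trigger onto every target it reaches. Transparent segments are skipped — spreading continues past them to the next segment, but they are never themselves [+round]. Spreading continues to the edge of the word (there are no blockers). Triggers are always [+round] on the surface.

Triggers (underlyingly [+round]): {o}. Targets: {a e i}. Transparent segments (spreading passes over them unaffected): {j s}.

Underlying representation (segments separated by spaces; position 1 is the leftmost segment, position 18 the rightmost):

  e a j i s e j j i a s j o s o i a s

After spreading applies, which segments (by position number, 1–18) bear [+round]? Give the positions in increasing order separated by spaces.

1 2 4 6 9 10 13 15 16 17

From /o/ at 13 rightward: 14 /s/ transparent; 15 /o/ is itself a trigger — this domain ends here.
From /o/ at 13 leftward: 12 /j/ transparent; 11 /s/ transparent; 10 /a/ → [+round]; 9 /i/ → [+round]; 8 /j/ transparent; 7 /j/ transparent; 6 /e/ → [+round]; 5 /s/ transparent; 4 /i/ → [+round]; 3 /j/ transparent; 2 /a/ → [+round]; 1 /e/ → [+round]; word edge.
From /o/ at 15 rightward: 16 /i/ → [+round]; 17 /a/ → [+round]; 18 /s/ transparent; word edge.
From /o/ at 15 leftward: 14 /s/ transparent; 13 /o/ is itself a trigger — this domain ends here.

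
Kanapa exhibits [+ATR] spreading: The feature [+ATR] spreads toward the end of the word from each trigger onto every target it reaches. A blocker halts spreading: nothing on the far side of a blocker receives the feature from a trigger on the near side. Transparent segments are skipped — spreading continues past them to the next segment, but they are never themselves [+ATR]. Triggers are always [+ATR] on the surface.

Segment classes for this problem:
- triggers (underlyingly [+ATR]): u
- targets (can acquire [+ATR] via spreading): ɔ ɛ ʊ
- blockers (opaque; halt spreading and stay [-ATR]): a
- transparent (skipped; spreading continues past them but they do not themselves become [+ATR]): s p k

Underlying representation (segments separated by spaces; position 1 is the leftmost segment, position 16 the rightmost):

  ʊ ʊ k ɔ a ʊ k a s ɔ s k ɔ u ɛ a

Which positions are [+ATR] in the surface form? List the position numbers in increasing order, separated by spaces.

14 15

From /u/ at 14 rightward: 15 /ɛ/ → [+ATR]; 16 /a/ blocks.
Targets with no active source: positions 1 2 4 6 10 13 stay [-ATR].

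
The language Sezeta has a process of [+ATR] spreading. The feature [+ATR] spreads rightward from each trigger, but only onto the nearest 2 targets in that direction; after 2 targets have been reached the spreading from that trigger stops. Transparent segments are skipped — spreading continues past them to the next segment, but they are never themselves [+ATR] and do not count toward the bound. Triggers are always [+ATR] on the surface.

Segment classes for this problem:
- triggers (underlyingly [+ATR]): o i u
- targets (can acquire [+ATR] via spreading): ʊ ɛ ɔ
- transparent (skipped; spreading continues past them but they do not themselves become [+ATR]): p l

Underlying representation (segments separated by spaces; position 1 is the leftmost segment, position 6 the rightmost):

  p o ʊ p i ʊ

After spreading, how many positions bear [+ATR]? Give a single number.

4

From /o/ at 2 rightward: 3 /ʊ/ → [+ATR]; 4 /p/ transparent; 5 /i/ is itself a trigger — this domain ends here.
From /i/ at 5 rightward: 6 /ʊ/ → [+ATR]; word edge.
[+ATR] positions on the surface: 2 3 5 6.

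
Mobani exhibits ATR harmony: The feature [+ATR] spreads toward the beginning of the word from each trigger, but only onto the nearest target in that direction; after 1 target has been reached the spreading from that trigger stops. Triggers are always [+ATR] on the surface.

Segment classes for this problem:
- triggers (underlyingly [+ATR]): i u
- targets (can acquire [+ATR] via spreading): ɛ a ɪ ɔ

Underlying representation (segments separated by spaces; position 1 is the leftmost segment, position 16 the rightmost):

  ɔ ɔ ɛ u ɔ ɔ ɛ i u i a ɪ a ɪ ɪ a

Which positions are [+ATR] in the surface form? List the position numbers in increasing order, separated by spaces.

From /u/ at 4 leftward: 3 /ɛ/ → [+ATR]; bound reached.
From /i/ at 8 leftward: 7 /ɛ/ → [+ATR]; bound reached.
From /u/ at 9 leftward: 8 /i/ is itself a trigger — this domain ends here.
From /i/ at 10 leftward: 9 /u/ is itself a trigger — this domain ends here.
Targets with no active source: positions 1 2 5 6 11 12 13 14 15 16 stay [-ATR].

3 4 7 8 9 10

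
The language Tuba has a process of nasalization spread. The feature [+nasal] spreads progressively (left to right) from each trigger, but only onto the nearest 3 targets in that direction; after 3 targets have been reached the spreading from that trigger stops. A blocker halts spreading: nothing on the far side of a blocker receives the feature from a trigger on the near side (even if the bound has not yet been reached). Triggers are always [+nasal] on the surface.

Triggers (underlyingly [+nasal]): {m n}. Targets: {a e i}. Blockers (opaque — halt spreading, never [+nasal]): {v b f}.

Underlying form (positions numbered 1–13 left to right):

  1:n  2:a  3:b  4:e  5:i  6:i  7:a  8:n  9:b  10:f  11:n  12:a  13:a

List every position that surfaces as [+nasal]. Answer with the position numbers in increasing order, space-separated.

1 2 8 11 12 13

From /n/ at 1 rightward: 2 /a/ → [+nasal]; 3 /b/ blocks.
From /n/ at 8 rightward: 9 /b/ blocks.
From /n/ at 11 rightward: 12 /a/ → [+nasal]; 13 /a/ → [+nasal]; word edge.
Targets with no active source: positions 4 5 6 7 stay [-nasal].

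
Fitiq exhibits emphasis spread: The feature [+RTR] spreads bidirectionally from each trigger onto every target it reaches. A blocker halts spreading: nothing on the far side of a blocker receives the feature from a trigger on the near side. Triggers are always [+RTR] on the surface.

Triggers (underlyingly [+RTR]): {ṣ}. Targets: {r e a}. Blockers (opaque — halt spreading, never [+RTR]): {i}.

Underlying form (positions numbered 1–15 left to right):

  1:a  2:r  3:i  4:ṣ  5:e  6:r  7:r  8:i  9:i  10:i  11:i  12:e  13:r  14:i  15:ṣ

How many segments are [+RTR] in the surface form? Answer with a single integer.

From /ṣ/ at 4 rightward: 5 /e/ → [+RTR]; 6 /r/ → [+RTR]; 7 /r/ → [+RTR]; 8 /i/ blocks.
From /ṣ/ at 4 leftward: 3 /i/ blocks.
From /ṣ/ at 15 rightward: word edge.
From /ṣ/ at 15 leftward: 14 /i/ blocks.
Targets with no active source: positions 1 2 12 13 stay [-emphatic].
[+RTR] positions on the surface: 4 5 6 7 15.

5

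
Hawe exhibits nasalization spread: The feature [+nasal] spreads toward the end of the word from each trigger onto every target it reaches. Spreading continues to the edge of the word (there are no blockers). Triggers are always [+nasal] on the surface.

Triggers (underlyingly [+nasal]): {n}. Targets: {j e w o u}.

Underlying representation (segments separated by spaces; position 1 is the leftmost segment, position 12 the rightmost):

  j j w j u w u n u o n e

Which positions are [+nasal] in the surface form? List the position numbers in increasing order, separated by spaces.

8 9 10 11 12

From /n/ at 8 rightward: 9 /u/ → [+nasal]; 10 /o/ → [+nasal]; 11 /n/ is itself a trigger — this domain ends here.
From /n/ at 11 rightward: 12 /e/ → [+nasal]; word edge.
Targets with no active source: positions 1 2 3 4 5 6 7 stay [-nasal].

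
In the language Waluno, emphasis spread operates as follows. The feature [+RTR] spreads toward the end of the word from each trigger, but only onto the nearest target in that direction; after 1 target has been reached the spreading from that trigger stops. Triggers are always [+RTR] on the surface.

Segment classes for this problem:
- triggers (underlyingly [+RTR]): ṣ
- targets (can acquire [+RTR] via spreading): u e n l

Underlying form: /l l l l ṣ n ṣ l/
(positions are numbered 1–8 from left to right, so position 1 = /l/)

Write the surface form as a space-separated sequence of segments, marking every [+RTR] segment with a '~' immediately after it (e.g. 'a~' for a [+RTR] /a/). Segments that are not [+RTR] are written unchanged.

From /ṣ/ at 5 rightward: 6 /n/ → [+RTR]; bound reached.
From /ṣ/ at 7 rightward: 8 /l/ → [+RTR]; bound reached.
Targets with no active source: positions 1 2 3 4 stay [-emphatic].
[+RTR] positions on the surface: 5 6 7 8.

l l l l ṣ~ n~ ṣ~ l~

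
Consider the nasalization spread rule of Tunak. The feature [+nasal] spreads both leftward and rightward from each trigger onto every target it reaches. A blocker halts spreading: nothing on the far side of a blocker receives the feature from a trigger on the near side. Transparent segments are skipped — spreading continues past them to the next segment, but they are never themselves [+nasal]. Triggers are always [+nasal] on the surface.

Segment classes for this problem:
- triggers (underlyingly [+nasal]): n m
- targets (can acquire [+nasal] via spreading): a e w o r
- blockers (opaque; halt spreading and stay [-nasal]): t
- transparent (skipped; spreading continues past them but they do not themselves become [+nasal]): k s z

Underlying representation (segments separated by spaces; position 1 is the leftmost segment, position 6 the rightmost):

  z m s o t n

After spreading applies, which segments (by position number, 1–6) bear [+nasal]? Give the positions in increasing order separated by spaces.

2 4 6

From /m/ at 2 rightward: 3 /s/ transparent; 4 /o/ → [+nasal]; 5 /t/ blocks.
From /m/ at 2 leftward: 1 /z/ transparent; word edge.
From /n/ at 6 rightward: word edge.
From /n/ at 6 leftward: 5 /t/ blocks.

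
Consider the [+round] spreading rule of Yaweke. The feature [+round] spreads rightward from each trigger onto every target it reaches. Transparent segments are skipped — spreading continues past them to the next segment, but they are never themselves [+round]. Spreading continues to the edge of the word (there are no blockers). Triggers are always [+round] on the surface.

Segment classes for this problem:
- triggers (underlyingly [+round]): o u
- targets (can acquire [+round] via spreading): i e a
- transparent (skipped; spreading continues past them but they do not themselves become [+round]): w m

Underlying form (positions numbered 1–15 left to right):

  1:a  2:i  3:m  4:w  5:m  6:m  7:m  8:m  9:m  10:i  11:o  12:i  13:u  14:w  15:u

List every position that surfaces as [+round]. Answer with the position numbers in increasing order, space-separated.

From /o/ at 11 rightward: 12 /i/ → [+round]; 13 /u/ is itself a trigger — this domain ends here.
From /u/ at 13 rightward: 14 /w/ transparent; 15 /u/ is itself a trigger — this domain ends here.
From /u/ at 15 rightward: word edge.
Targets with no active source: positions 1 2 10 stay [-round].

11 12 13 15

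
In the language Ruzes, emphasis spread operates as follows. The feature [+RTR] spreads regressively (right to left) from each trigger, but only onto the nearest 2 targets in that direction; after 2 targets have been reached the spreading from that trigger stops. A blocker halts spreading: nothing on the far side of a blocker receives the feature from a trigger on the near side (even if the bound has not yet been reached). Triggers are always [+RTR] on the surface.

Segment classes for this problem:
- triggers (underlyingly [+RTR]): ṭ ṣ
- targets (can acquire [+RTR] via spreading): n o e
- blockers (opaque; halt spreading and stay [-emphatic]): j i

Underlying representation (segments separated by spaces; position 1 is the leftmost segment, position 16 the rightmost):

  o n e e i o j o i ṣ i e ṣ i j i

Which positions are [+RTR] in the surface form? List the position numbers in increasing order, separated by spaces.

From /ṣ/ at 10 leftward: 9 /i/ blocks.
From /ṣ/ at 13 leftward: 12 /e/ → [+RTR]; 11 /i/ blocks.
Targets with no active source: positions 1 2 3 4 6 8 stay [-emphatic].

10 12 13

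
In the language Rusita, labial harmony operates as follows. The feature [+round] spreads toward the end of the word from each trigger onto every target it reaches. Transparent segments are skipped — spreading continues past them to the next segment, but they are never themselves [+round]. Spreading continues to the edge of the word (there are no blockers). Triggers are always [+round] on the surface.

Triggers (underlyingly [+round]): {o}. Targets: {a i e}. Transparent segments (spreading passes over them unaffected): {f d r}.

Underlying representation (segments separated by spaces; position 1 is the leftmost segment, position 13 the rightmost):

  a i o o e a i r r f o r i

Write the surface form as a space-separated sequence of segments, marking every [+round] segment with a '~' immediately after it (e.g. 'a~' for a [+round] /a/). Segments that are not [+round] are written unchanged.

From /o/ at 3 rightward: 4 /o/ is itself a trigger — this domain ends here.
From /o/ at 4 rightward: 5 /e/ → [+round]; 6 /a/ → [+round]; 7 /i/ → [+round]; 8 /r/ transparent; 9 /r/ transparent; 10 /f/ transparent; 11 /o/ is itself a trigger — this domain ends here.
From /o/ at 11 rightward: 12 /r/ transparent; 13 /i/ → [+round]; word edge.
Targets with no active source: positions 1 2 stay [-round].
[+round] positions on the surface: 3 4 5 6 7 11 13.

a i o~ o~ e~ a~ i~ r r f o~ r i~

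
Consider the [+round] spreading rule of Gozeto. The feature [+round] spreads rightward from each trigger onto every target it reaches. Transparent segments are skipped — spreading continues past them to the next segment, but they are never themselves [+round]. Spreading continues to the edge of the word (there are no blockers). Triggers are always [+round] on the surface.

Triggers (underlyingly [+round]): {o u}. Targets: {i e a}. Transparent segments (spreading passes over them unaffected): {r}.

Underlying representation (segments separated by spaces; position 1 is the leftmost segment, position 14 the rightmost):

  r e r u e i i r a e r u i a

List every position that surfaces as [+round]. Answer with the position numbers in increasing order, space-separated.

4 5 6 7 9 10 12 13 14

From /u/ at 4 rightward: 5 /e/ → [+round]; 6 /i/ → [+round]; 7 /i/ → [+round]; 8 /r/ transparent; 9 /a/ → [+round]; 10 /e/ → [+round]; 11 /r/ transparent; 12 /u/ is itself a trigger — this domain ends here.
From /u/ at 12 rightward: 13 /i/ → [+round]; 14 /a/ → [+round]; word edge.
Target with no active source: position 2 stays [-round].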